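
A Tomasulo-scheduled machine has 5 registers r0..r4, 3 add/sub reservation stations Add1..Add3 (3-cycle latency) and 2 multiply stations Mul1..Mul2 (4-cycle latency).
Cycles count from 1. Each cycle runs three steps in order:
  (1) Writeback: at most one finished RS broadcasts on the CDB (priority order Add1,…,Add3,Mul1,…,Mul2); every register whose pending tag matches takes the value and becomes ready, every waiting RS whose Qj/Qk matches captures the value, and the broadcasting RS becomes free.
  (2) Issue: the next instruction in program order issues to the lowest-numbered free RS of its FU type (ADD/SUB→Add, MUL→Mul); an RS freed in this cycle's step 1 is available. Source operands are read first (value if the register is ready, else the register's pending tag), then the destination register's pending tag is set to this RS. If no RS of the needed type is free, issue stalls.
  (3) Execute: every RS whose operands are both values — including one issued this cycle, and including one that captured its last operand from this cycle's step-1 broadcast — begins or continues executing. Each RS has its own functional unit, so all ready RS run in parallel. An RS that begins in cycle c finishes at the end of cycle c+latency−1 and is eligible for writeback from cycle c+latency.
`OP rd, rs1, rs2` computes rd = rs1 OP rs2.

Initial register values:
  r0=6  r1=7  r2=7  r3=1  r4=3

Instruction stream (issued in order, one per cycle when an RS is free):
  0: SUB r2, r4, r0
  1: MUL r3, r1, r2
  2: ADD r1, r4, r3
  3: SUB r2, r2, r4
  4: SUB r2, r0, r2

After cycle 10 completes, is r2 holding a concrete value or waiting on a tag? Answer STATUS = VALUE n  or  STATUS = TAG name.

c1: issue SUB r2<-Add1 | r0:6,r1:7,r2:Add1,r3:1,r4:3
c2: issue MUL r3<-Mul1 | r0:6,r1:7,r2:Add1,r3:Mul1,r4:3
c3: issue ADD r1<-Add2 | r0:6,r1:Add2,r2:Add1,r3:Mul1,r4:3
c4: CDB Add1=-3; issue SUB r2<-Add1 | r0:6,r1:Add2,r2:Add1,r3:Mul1,r4:3
c5: issue SUB r2<-Add3 | r0:6,r1:Add2,r2:Add3,r3:Mul1,r4:3
c6: - | r0:6,r1:Add2,r2:Add3,r3:Mul1,r4:3
c7: CDB Add1=-6 | r0:6,r1:Add2,r2:Add3,r3:Mul1,r4:3
c8: CDB Mul1=-21 | r0:6,r1:Add2,r2:Add3,r3:-21,r4:3
c9: - | r0:6,r1:Add2,r2:Add3,r3:-21,r4:3
c10: CDB Add3=12 | r0:6,r1:Add2,r2:12,r3:-21,r4:3

STATUS = VALUE 12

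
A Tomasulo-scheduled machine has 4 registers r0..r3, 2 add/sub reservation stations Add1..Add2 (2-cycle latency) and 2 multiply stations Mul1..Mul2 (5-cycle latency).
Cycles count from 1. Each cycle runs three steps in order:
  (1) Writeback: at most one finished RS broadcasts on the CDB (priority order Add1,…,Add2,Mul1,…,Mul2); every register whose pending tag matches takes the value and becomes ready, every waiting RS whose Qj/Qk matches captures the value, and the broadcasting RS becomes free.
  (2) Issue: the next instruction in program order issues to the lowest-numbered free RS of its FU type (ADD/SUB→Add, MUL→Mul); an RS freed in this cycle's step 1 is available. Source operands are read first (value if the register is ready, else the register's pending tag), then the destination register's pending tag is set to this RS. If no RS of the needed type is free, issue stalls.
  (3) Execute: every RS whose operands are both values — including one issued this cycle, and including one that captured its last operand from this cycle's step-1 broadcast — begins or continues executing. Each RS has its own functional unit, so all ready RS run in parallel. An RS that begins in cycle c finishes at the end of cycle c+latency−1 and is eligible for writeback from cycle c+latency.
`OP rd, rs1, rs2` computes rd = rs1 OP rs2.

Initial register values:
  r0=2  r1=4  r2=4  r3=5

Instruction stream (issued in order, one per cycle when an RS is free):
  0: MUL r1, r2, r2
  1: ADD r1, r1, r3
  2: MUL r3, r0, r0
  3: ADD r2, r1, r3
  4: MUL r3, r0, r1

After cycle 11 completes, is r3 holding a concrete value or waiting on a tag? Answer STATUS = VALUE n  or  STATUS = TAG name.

STATUS = TAG Mul1

c1: issue MUL r1<-Mul1 | r0:2,r1:Mul1,r2:4,r3:5
c2: issue ADD r1<-Add1 | r0:2,r1:Add1,r2:4,r3:5
c3: issue MUL r3<-Mul2 | r0:2,r1:Add1,r2:4,r3:Mul2
c4: issue ADD r2<-Add2 | r0:2,r1:Add1,r2:Add2,r3:Mul2
c5: stall | r0:2,r1:Add1,r2:Add2,r3:Mul2
c6: CDB Mul1=16; issue MUL r3<-Mul1 | r0:2,r1:Add1,r2:Add2,r3:Mul1
c7: - | r0:2,r1:Add1,r2:Add2,r3:Mul1
c8: CDB Add1=21 | r0:2,r1:21,r2:Add2,r3:Mul1
c9: CDB Mul2=4 | r0:2,r1:21,r2:Add2,r3:Mul1
c10: - | r0:2,r1:21,r2:Add2,r3:Mul1
c11: CDB Add2=25 | r0:2,r1:21,r2:25,r3:Mul1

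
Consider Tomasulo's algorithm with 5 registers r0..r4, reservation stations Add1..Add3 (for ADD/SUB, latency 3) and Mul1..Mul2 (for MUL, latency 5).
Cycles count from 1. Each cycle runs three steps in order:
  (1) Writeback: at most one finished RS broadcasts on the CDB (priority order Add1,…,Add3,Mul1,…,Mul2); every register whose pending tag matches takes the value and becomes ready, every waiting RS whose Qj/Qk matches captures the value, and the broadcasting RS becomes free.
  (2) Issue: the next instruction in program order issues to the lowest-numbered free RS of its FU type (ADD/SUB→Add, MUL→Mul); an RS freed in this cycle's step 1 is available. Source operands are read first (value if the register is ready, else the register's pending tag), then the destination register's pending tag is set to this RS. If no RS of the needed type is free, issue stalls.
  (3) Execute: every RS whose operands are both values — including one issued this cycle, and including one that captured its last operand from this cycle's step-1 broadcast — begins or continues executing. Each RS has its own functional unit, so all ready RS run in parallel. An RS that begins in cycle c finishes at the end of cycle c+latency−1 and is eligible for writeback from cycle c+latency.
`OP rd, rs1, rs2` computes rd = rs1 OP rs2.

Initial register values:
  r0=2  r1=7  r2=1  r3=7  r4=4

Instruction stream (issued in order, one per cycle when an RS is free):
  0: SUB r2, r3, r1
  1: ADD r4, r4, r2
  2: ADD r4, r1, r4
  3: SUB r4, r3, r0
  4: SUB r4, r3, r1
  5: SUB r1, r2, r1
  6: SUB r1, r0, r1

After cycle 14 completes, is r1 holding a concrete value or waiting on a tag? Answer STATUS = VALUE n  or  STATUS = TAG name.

  c1: issue SUB r2<-Add1  regs: r0:2,r1:7,r2:Add1,r3:7,r4:4
  c2: issue ADD r4<-Add2  regs: r0:2,r1:7,r2:Add1,r3:7,r4:Add2
  c3: issue ADD r4<-Add3  regs: r0:2,r1:7,r2:Add1,r3:7,r4:Add3
  c4: CDB Add1=0; issue SUB r4<-Add1  regs: r0:2,r1:7,r2:0,r3:7,r4:Add1
  c5: stall  regs: r0:2,r1:7,r2:0,r3:7,r4:Add1
  c6: stall  regs: r0:2,r1:7,r2:0,r3:7,r4:Add1
  c7: CDB Add1=5; issue SUB r4<-Add1  regs: r0:2,r1:7,r2:0,r3:7,r4:Add1
  c8: CDB Add2=4; issue SUB r1<-Add2  regs: r0:2,r1:Add2,r2:0,r3:7,r4:Add1
  c9: stall  regs: r0:2,r1:Add2,r2:0,r3:7,r4:Add1
  c10: CDB Add1=0; issue SUB r1<-Add1  regs: r0:2,r1:Add1,r2:0,r3:7,r4:0
  c11: CDB Add2=-7  regs: r0:2,r1:Add1,r2:0,r3:7,r4:0
  c12: CDB Add3=11  regs: r0:2,r1:Add1,r2:0,r3:7,r4:0
  c13: -  regs: r0:2,r1:Add1,r2:0,r3:7,r4:0
  c14: CDB Add1=9  regs: r0:2,r1:9,r2:0,r3:7,r4:0

STATUS = VALUE 9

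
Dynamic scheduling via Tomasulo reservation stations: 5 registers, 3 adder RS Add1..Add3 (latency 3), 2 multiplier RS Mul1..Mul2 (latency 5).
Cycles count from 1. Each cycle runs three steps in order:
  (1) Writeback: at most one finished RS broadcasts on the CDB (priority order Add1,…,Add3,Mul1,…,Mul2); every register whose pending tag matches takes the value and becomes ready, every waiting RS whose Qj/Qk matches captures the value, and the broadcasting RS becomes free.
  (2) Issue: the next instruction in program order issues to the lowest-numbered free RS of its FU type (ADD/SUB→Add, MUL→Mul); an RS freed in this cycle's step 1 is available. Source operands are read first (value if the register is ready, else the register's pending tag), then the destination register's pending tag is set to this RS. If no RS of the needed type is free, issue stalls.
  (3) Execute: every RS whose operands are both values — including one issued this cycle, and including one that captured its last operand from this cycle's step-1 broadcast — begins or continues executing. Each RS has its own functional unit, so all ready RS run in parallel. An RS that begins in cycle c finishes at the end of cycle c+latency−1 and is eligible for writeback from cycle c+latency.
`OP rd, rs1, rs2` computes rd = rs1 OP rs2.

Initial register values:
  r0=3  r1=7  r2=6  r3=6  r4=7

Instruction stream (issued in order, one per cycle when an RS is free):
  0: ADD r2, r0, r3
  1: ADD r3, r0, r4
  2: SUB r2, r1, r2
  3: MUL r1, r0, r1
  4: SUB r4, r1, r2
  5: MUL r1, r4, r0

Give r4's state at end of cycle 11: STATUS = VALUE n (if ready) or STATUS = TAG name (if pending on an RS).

STATUS = TAG Add1

c1: issue ADD r2<-Add1 | r0:3,r1:7,r2:Add1,r3:6,r4:7
c2: issue ADD r3<-Add2 | r0:3,r1:7,r2:Add1,r3:Add2,r4:7
c3: issue SUB r2<-Add3 | r0:3,r1:7,r2:Add3,r3:Add2,r4:7
c4: CDB Add1=9; issue MUL r1<-Mul1 | r0:3,r1:Mul1,r2:Add3,r3:Add2,r4:7
c5: CDB Add2=10; issue SUB r4<-Add1 | r0:3,r1:Mul1,r2:Add3,r3:10,r4:Add1
c6: issue MUL r1<-Mul2 | r0:3,r1:Mul2,r2:Add3,r3:10,r4:Add1
c7: CDB Add3=-2 | r0:3,r1:Mul2,r2:-2,r3:10,r4:Add1
c8: - | r0:3,r1:Mul2,r2:-2,r3:10,r4:Add1
c9: CDB Mul1=21 | r0:3,r1:Mul2,r2:-2,r3:10,r4:Add1
c10: - | r0:3,r1:Mul2,r2:-2,r3:10,r4:Add1
c11: - | r0:3,r1:Mul2,r2:-2,r3:10,r4:Add1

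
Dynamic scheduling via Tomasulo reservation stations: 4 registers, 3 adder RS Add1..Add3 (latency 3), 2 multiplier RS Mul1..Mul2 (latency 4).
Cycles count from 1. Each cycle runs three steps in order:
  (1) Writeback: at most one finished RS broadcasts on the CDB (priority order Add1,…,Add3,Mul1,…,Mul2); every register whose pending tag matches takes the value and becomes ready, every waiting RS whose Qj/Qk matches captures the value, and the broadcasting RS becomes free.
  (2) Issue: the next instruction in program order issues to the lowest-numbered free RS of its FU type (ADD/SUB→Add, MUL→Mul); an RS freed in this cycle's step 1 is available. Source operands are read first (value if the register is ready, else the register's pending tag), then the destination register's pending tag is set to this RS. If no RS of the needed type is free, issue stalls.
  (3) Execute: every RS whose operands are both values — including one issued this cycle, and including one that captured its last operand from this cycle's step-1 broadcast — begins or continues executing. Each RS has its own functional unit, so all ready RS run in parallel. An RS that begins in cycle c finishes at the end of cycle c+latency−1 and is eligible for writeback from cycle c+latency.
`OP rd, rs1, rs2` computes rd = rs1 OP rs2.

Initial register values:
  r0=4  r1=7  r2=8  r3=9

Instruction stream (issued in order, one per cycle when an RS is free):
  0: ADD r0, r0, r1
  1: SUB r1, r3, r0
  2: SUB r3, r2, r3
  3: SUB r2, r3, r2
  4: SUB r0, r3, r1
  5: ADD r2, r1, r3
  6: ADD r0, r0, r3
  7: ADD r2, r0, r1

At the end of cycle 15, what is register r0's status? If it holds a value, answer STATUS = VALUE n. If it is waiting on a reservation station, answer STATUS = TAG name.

STATUS = VALUE 0

cycle 1: issue ADD r0<-Add1 // r0:Add1,r1:7,r2:8,r3:9
cycle 2: issue SUB r1<-Add2 // r0:Add1,r1:Add2,r2:8,r3:9
cycle 3: issue SUB r3<-Add3 // r0:Add1,r1:Add2,r2:8,r3:Add3
cycle 4: CDB Add1=11; issue SUB r2<-Add1 // r0:11,r1:Add2,r2:Add1,r3:Add3
cycle 5: stall // r0:11,r1:Add2,r2:Add1,r3:Add3
cycle 6: CDB Add3=-1; issue SUB r0<-Add3 // r0:Add3,r1:Add2,r2:Add1,r3:-1
cycle 7: CDB Add2=-2; issue ADD r2<-Add2 // r0:Add3,r1:-2,r2:Add2,r3:-1
cycle 8: stall // r0:Add3,r1:-2,r2:Add2,r3:-1
cycle 9: CDB Add1=-9; issue ADD r0<-Add1 // r0:Add1,r1:-2,r2:Add2,r3:-1
cycle 10: CDB Add2=-3; issue ADD r2<-Add2 // r0:Add1,r1:-2,r2:Add2,r3:-1
cycle 11: CDB Add3=1 // r0:Add1,r1:-2,r2:Add2,r3:-1
cycle 12: - // r0:Add1,r1:-2,r2:Add2,r3:-1
cycle 13: - // r0:Add1,r1:-2,r2:Add2,r3:-1
cycle 14: CDB Add1=0 // r0:0,r1:-2,r2:Add2,r3:-1
cycle 15: - // r0:0,r1:-2,r2:Add2,r3:-1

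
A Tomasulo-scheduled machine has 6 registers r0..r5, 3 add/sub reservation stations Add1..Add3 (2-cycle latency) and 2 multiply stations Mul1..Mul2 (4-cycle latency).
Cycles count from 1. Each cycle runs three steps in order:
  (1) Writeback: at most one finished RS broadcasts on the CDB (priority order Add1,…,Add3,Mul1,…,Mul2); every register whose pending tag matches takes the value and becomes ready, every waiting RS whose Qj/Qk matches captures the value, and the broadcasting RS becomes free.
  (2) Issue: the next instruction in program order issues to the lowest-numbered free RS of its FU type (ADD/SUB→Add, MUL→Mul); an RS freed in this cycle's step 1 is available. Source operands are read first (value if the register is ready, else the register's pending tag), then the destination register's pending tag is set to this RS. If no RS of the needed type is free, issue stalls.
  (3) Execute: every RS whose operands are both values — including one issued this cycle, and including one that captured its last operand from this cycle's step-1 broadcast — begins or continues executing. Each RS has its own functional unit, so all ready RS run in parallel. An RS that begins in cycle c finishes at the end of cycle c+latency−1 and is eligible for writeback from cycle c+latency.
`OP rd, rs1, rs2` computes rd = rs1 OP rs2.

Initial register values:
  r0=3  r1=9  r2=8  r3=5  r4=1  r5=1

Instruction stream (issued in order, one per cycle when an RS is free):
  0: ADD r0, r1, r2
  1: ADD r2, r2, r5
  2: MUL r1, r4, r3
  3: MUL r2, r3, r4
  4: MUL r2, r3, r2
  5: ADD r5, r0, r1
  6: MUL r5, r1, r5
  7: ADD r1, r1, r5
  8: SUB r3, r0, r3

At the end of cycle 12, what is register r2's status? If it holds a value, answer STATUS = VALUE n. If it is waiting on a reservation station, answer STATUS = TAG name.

STATUS = VALUE 25

  c1: issue ADD r0<-Add1  regs: r0:Add1,r1:9,r2:8,r3:5,r4:1,r5:1
  c2: issue ADD r2<-Add2  regs: r0:Add1,r1:9,r2:Add2,r3:5,r4:1,r5:1
  c3: CDB Add1=17; issue MUL r1<-Mul1  regs: r0:17,r1:Mul1,r2:Add2,r3:5,r4:1,r5:1
  c4: CDB Add2=9; issue MUL r2<-Mul2  regs: r0:17,r1:Mul1,r2:Mul2,r3:5,r4:1,r5:1
  c5: stall  regs: r0:17,r1:Mul1,r2:Mul2,r3:5,r4:1,r5:1
  c6: stall  regs: r0:17,r1:Mul1,r2:Mul2,r3:5,r4:1,r5:1
  c7: CDB Mul1=5; issue MUL r2<-Mul1  regs: r0:17,r1:5,r2:Mul1,r3:5,r4:1,r5:1
  c8: CDB Mul2=5; issue ADD r5<-Add1  regs: r0:17,r1:5,r2:Mul1,r3:5,r4:1,r5:Add1
  c9: issue MUL r5<-Mul2  regs: r0:17,r1:5,r2:Mul1,r3:5,r4:1,r5:Mul2
  c10: CDB Add1=22; issue ADD r1<-Add1  regs: r0:17,r1:Add1,r2:Mul1,r3:5,r4:1,r5:Mul2
  c11: issue SUB r3<-Add2  regs: r0:17,r1:Add1,r2:Mul1,r3:Add2,r4:1,r5:Mul2
  c12: CDB Mul1=25  regs: r0:17,r1:Add1,r2:25,r3:Add2,r4:1,r5:Mul2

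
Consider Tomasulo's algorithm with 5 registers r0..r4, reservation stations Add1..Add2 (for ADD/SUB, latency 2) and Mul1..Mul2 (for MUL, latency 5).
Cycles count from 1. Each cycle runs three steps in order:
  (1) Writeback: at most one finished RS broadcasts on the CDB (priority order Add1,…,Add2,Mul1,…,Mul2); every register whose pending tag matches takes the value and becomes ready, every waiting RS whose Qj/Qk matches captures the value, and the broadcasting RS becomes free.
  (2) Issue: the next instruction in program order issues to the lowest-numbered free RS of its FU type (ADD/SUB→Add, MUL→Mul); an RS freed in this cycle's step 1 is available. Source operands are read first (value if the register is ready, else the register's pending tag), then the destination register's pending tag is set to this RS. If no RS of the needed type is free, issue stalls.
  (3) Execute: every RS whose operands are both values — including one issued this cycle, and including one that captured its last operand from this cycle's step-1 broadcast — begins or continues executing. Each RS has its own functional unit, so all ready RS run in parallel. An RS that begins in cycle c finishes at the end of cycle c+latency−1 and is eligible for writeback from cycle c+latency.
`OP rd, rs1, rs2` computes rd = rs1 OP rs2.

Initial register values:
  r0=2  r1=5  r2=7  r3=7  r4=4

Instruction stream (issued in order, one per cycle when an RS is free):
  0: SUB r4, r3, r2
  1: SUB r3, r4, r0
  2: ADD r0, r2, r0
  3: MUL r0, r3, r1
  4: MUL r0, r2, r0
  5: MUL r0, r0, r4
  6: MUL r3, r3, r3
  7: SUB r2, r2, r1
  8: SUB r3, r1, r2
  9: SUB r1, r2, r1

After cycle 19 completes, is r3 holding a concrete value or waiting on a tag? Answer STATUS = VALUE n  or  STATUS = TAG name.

  c1: issue SUB r4<-Add1  regs: r0:2,r1:5,r2:7,r3:7,r4:Add1
  c2: issue SUB r3<-Add2  regs: r0:2,r1:5,r2:7,r3:Add2,r4:Add1
  c3: CDB Add1=0; issue ADD r0<-Add1  regs: r0:Add1,r1:5,r2:7,r3:Add2,r4:0
  c4: issue MUL r0<-Mul1  regs: r0:Mul1,r1:5,r2:7,r3:Add2,r4:0
  c5: CDB Add1=9; issue MUL r0<-Mul2  regs: r0:Mul2,r1:5,r2:7,r3:Add2,r4:0
  c6: CDB Add2=-2; stall  regs: r0:Mul2,r1:5,r2:7,r3:-2,r4:0
  c7: stall  regs: r0:Mul2,r1:5,r2:7,r3:-2,r4:0
  c8: stall  regs: r0:Mul2,r1:5,r2:7,r3:-2,r4:0
  c9: stall  regs: r0:Mul2,r1:5,r2:7,r3:-2,r4:0
  c10: stall  regs: r0:Mul2,r1:5,r2:7,r3:-2,r4:0
  c11: CDB Mul1=-10; issue MUL r0<-Mul1  regs: r0:Mul1,r1:5,r2:7,r3:-2,r4:0
  c12: stall  regs: r0:Mul1,r1:5,r2:7,r3:-2,r4:0
  c13: stall  regs: r0:Mul1,r1:5,r2:7,r3:-2,r4:0
  c14: stall  regs: r0:Mul1,r1:5,r2:7,r3:-2,r4:0
  c15: stall  regs: r0:Mul1,r1:5,r2:7,r3:-2,r4:0
  c16: CDB Mul2=-70; issue MUL r3<-Mul2  regs: r0:Mul1,r1:5,r2:7,r3:Mul2,r4:0
  c17: issue SUB r2<-Add1  regs: r0:Mul1,r1:5,r2:Add1,r3:Mul2,r4:0
  c18: issue SUB r3<-Add2  regs: r0:Mul1,r1:5,r2:Add1,r3:Add2,r4:0
  c19: CDB Add1=2; issue SUB r1<-Add1  regs: r0:Mul1,r1:Add1,r2:2,r3:Add2,r4:0

STATUS = TAG Add2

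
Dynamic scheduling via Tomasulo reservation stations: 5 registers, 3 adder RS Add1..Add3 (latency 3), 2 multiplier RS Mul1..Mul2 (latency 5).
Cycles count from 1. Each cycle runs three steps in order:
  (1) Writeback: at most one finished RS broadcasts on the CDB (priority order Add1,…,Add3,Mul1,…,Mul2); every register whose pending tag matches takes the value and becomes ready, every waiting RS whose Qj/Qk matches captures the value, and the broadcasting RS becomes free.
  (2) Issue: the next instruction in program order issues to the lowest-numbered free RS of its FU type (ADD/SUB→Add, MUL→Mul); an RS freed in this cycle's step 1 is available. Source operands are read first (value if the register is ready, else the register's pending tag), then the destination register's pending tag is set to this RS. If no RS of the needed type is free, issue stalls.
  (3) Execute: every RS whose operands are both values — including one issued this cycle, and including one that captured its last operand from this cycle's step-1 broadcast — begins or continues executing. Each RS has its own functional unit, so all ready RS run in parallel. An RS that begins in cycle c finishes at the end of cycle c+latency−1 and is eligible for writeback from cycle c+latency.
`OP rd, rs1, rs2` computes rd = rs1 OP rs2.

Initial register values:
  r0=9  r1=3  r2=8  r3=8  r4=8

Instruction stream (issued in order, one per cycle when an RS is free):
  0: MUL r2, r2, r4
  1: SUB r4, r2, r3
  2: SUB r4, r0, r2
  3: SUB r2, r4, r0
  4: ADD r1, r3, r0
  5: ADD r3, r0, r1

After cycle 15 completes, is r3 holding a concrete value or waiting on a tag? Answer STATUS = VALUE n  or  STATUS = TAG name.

  c1: issue MUL r2<-Mul1  regs: r0:9,r1:3,r2:Mul1,r3:8,r4:8
  c2: issue SUB r4<-Add1  regs: r0:9,r1:3,r2:Mul1,r3:8,r4:Add1
  c3: issue SUB r4<-Add2  regs: r0:9,r1:3,r2:Mul1,r3:8,r4:Add2
  c4: issue SUB r2<-Add3  regs: r0:9,r1:3,r2:Add3,r3:8,r4:Add2
  c5: stall  regs: r0:9,r1:3,r2:Add3,r3:8,r4:Add2
  c6: CDB Mul1=64; stall  regs: r0:9,r1:3,r2:Add3,r3:8,r4:Add2
  c7: stall  regs: r0:9,r1:3,r2:Add3,r3:8,r4:Add2
  c8: stall  regs: r0:9,r1:3,r2:Add3,r3:8,r4:Add2
  c9: CDB Add1=56; issue ADD r1<-Add1  regs: r0:9,r1:Add1,r2:Add3,r3:8,r4:Add2
  c10: CDB Add2=-55; issue ADD r3<-Add2  regs: r0:9,r1:Add1,r2:Add3,r3:Add2,r4:-55
  c11: -  regs: r0:9,r1:Add1,r2:Add3,r3:Add2,r4:-55
  c12: CDB Add1=17  regs: r0:9,r1:17,r2:Add3,r3:Add2,r4:-55
  c13: CDB Add3=-64  regs: r0:9,r1:17,r2:-64,r3:Add2,r4:-55
  c14: -  regs: r0:9,r1:17,r2:-64,r3:Add2,r4:-55
  c15: CDB Add2=26  regs: r0:9,r1:17,r2:-64,r3:26,r4:-55

STATUS = VALUE 26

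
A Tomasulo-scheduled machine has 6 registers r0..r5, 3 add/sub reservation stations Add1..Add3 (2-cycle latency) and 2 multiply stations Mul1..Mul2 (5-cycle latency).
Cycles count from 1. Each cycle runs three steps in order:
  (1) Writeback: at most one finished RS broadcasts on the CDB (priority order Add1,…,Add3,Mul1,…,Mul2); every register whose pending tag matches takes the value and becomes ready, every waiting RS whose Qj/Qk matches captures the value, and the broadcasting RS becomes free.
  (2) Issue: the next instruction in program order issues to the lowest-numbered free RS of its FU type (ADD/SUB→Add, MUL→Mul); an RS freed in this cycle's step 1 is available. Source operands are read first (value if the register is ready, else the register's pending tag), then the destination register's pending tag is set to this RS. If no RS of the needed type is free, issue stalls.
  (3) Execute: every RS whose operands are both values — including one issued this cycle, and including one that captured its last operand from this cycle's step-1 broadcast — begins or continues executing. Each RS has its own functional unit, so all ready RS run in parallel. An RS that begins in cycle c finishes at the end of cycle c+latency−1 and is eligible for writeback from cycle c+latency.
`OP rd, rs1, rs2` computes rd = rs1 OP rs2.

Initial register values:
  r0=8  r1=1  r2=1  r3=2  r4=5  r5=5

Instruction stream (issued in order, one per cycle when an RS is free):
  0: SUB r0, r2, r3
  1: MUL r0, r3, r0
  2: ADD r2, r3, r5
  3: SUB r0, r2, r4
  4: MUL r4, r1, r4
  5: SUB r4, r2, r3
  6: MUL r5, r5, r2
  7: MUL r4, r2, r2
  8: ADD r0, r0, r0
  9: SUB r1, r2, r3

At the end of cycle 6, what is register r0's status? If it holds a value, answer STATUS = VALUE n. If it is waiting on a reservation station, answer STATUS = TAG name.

c1: issue SUB r0<-Add1 | r0:Add1,r1:1,r2:1,r3:2,r4:5,r5:5
c2: issue MUL r0<-Mul1 | r0:Mul1,r1:1,r2:1,r3:2,r4:5,r5:5
c3: CDB Add1=-1; issue ADD r2<-Add1 | r0:Mul1,r1:1,r2:Add1,r3:2,r4:5,r5:5
c4: issue SUB r0<-Add2 | r0:Add2,r1:1,r2:Add1,r3:2,r4:5,r5:5
c5: CDB Add1=7; issue MUL r4<-Mul2 | r0:Add2,r1:1,r2:7,r3:2,r4:Mul2,r5:5
c6: issue SUB r4<-Add1 | r0:Add2,r1:1,r2:7,r3:2,r4:Add1,r5:5

STATUS = TAG Add2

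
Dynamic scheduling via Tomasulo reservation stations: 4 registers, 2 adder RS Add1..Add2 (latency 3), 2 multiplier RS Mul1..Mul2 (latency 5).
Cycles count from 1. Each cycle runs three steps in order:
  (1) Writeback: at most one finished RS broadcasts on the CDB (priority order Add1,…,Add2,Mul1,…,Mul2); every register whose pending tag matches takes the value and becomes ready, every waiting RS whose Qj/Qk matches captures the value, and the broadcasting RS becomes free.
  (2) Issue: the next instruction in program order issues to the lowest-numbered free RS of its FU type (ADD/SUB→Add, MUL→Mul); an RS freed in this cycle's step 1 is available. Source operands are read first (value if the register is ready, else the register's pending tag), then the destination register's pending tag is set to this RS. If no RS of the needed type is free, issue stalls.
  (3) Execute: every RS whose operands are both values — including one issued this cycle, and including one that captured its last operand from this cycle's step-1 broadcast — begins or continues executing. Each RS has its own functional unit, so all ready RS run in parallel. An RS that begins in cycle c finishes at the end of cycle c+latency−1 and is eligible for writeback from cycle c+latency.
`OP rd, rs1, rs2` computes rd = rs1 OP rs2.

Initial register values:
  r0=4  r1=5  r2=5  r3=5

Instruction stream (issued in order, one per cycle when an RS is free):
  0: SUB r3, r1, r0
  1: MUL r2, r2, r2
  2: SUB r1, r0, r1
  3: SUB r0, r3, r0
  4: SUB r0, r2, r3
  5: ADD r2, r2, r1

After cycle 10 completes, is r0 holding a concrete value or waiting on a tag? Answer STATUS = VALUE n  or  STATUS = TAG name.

STATUS = TAG Add2

c1: issue SUB r3<-Add1 | r0:4,r1:5,r2:5,r3:Add1
c2: issue MUL r2<-Mul1 | r0:4,r1:5,r2:Mul1,r3:Add1
c3: issue SUB r1<-Add2 | r0:4,r1:Add2,r2:Mul1,r3:Add1
c4: CDB Add1=1; issue SUB r0<-Add1 | r0:Add1,r1:Add2,r2:Mul1,r3:1
c5: stall | r0:Add1,r1:Add2,r2:Mul1,r3:1
c6: CDB Add2=-1; issue SUB r0<-Add2 | r0:Add2,r1:-1,r2:Mul1,r3:1
c7: CDB Add1=-3; issue ADD r2<-Add1 | r0:Add2,r1:-1,r2:Add1,r3:1
c8: CDB Mul1=25 | r0:Add2,r1:-1,r2:Add1,r3:1
c9: - | r0:Add2,r1:-1,r2:Add1,r3:1
c10: - | r0:Add2,r1:-1,r2:Add1,r3:1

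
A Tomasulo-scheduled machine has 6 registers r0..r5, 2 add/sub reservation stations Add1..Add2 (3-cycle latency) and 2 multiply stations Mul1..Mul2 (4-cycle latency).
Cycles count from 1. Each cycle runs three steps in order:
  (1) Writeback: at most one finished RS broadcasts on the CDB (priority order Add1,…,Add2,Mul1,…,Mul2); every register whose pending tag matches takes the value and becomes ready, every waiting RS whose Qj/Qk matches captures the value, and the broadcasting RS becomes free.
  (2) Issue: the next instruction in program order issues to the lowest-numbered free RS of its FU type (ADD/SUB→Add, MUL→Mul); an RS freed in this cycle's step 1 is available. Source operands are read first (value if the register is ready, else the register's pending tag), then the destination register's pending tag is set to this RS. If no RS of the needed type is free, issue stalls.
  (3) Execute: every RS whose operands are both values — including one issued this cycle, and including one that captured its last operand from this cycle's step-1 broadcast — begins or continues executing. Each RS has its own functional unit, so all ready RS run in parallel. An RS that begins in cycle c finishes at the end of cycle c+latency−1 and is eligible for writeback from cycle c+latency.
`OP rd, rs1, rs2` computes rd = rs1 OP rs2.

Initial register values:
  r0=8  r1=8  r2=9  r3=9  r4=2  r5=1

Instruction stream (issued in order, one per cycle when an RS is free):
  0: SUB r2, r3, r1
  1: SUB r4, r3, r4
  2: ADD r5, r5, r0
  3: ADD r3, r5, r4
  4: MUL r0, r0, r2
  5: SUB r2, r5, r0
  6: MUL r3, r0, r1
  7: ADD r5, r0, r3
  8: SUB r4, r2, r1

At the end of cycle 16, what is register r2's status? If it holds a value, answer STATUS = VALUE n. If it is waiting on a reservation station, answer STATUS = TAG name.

STATUS = VALUE 1

  c1: issue SUB r2<-Add1  regs: r0:8,r1:8,r2:Add1,r3:9,r4:2,r5:1
  c2: issue SUB r4<-Add2  regs: r0:8,r1:8,r2:Add1,r3:9,r4:Add2,r5:1
  c3: stall  regs: r0:8,r1:8,r2:Add1,r3:9,r4:Add2,r5:1
  c4: CDB Add1=1; issue ADD r5<-Add1  regs: r0:8,r1:8,r2:1,r3:9,r4:Add2,r5:Add1
  c5: CDB Add2=7; issue ADD r3<-Add2  regs: r0:8,r1:8,r2:1,r3:Add2,r4:7,r5:Add1
  c6: issue MUL r0<-Mul1  regs: r0:Mul1,r1:8,r2:1,r3:Add2,r4:7,r5:Add1
  c7: CDB Add1=9; issue SUB r2<-Add1  regs: r0:Mul1,r1:8,r2:Add1,r3:Add2,r4:7,r5:9
  c8: issue MUL r3<-Mul2  regs: r0:Mul1,r1:8,r2:Add1,r3:Mul2,r4:7,r5:9
  c9: stall  regs: r0:Mul1,r1:8,r2:Add1,r3:Mul2,r4:7,r5:9
  c10: CDB Add2=16; issue ADD r5<-Add2  regs: r0:Mul1,r1:8,r2:Add1,r3:Mul2,r4:7,r5:Add2
  c11: CDB Mul1=8; stall  regs: r0:8,r1:8,r2:Add1,r3:Mul2,r4:7,r5:Add2
  c12: stall  regs: r0:8,r1:8,r2:Add1,r3:Mul2,r4:7,r5:Add2
  c13: stall  regs: r0:8,r1:8,r2:Add1,r3:Mul2,r4:7,r5:Add2
  c14: CDB Add1=1; issue SUB r4<-Add1  regs: r0:8,r1:8,r2:1,r3:Mul2,r4:Add1,r5:Add2
  c15: CDB Mul2=64  regs: r0:8,r1:8,r2:1,r3:64,r4:Add1,r5:Add2
  c16: -  regs: r0:8,r1:8,r2:1,r3:64,r4:Add1,r5:Add2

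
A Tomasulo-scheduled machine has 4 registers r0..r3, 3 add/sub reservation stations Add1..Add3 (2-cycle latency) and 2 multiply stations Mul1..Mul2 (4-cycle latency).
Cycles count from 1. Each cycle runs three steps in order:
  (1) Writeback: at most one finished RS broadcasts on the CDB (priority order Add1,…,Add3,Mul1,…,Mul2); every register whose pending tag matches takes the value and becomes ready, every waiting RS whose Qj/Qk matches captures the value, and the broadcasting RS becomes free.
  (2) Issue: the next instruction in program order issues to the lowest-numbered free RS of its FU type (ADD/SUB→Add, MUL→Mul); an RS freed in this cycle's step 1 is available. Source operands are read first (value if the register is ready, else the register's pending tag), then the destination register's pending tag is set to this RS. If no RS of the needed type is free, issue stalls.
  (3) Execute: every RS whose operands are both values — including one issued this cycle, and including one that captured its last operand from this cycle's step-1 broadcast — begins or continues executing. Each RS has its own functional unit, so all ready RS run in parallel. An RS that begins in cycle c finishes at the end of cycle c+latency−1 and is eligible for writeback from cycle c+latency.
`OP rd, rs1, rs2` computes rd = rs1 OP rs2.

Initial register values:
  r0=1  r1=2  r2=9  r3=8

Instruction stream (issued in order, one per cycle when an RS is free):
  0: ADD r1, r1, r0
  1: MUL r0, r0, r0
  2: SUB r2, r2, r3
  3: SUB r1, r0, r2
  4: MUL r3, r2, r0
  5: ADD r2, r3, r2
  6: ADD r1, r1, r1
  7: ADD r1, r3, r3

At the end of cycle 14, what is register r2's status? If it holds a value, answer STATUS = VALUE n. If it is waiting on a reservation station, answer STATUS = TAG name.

STATUS = VALUE 2

c1: issue ADD r1<-Add1 | r0:1,r1:Add1,r2:9,r3:8
c2: issue MUL r0<-Mul1 | r0:Mul1,r1:Add1,r2:9,r3:8
c3: CDB Add1=3; issue SUB r2<-Add1 | r0:Mul1,r1:3,r2:Add1,r3:8
c4: issue SUB r1<-Add2 | r0:Mul1,r1:Add2,r2:Add1,r3:8
c5: CDB Add1=1; issue MUL r3<-Mul2 | r0:Mul1,r1:Add2,r2:1,r3:Mul2
c6: CDB Mul1=1; issue ADD r2<-Add1 | r0:1,r1:Add2,r2:Add1,r3:Mul2
c7: issue ADD r1<-Add3 | r0:1,r1:Add3,r2:Add1,r3:Mul2
c8: CDB Add2=0; issue ADD r1<-Add2 | r0:1,r1:Add2,r2:Add1,r3:Mul2
c9: - | r0:1,r1:Add2,r2:Add1,r3:Mul2
c10: CDB Add3=0 | r0:1,r1:Add2,r2:Add1,r3:Mul2
c11: CDB Mul2=1 | r0:1,r1:Add2,r2:Add1,r3:1
c12: - | r0:1,r1:Add2,r2:Add1,r3:1
c13: CDB Add1=2 | r0:1,r1:Add2,r2:2,r3:1
c14: CDB Add2=2 | r0:1,r1:2,r2:2,r3:1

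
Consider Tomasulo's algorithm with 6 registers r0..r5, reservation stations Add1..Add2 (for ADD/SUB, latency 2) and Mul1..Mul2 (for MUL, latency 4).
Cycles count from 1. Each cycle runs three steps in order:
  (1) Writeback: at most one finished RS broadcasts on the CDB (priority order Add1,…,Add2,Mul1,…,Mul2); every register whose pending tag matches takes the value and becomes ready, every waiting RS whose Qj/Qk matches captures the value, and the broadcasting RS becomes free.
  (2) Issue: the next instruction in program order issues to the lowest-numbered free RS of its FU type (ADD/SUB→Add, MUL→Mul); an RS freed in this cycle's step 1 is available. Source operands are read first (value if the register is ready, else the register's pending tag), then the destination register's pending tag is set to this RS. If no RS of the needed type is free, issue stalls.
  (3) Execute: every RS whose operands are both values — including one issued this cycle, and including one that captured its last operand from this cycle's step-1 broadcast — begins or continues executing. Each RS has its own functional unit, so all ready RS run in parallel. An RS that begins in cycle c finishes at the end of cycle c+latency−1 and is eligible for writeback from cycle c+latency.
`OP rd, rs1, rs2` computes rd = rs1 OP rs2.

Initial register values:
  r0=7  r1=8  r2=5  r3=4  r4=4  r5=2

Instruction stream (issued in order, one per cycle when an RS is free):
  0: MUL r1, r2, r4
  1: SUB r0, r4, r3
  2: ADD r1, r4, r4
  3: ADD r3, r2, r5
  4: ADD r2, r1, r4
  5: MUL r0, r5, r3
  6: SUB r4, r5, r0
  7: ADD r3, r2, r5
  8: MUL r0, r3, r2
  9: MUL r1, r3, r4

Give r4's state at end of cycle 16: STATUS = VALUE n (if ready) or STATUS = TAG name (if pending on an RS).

  c1: issue MUL r1<-Mul1  regs: r0:7,r1:Mul1,r2:5,r3:4,r4:4,r5:2
  c2: issue SUB r0<-Add1  regs: r0:Add1,r1:Mul1,r2:5,r3:4,r4:4,r5:2
  c3: issue ADD r1<-Add2  regs: r0:Add1,r1:Add2,r2:5,r3:4,r4:4,r5:2
  c4: CDB Add1=0; issue ADD r3<-Add1  regs: r0:0,r1:Add2,r2:5,r3:Add1,r4:4,r5:2
  c5: CDB Add2=8; issue ADD r2<-Add2  regs: r0:0,r1:8,r2:Add2,r3:Add1,r4:4,r5:2
  c6: CDB Add1=7; issue MUL r0<-Mul2  regs: r0:Mul2,r1:8,r2:Add2,r3:7,r4:4,r5:2
  c7: CDB Add2=12; issue SUB r4<-Add1  regs: r0:Mul2,r1:8,r2:12,r3:7,r4:Add1,r5:2
  c8: CDB Mul1=20; issue ADD r3<-Add2  regs: r0:Mul2,r1:8,r2:12,r3:Add2,r4:Add1,r5:2
  c9: issue MUL r0<-Mul1  regs: r0:Mul1,r1:8,r2:12,r3:Add2,r4:Add1,r5:2
  c10: CDB Add2=14; stall  regs: r0:Mul1,r1:8,r2:12,r3:14,r4:Add1,r5:2
  c11: CDB Mul2=14; issue MUL r1<-Mul2  regs: r0:Mul1,r1:Mul2,r2:12,r3:14,r4:Add1,r5:2
  c12: -  regs: r0:Mul1,r1:Mul2,r2:12,r3:14,r4:Add1,r5:2
  c13: CDB Add1=-12  regs: r0:Mul1,r1:Mul2,r2:12,r3:14,r4:-12,r5:2
  c14: CDB Mul1=168  regs: r0:168,r1:Mul2,r2:12,r3:14,r4:-12,r5:2
  c15: -  regs: r0:168,r1:Mul2,r2:12,r3:14,r4:-12,r5:2
  c16: -  regs: r0:168,r1:Mul2,r2:12,r3:14,r4:-12,r5:2

STATUS = VALUE -12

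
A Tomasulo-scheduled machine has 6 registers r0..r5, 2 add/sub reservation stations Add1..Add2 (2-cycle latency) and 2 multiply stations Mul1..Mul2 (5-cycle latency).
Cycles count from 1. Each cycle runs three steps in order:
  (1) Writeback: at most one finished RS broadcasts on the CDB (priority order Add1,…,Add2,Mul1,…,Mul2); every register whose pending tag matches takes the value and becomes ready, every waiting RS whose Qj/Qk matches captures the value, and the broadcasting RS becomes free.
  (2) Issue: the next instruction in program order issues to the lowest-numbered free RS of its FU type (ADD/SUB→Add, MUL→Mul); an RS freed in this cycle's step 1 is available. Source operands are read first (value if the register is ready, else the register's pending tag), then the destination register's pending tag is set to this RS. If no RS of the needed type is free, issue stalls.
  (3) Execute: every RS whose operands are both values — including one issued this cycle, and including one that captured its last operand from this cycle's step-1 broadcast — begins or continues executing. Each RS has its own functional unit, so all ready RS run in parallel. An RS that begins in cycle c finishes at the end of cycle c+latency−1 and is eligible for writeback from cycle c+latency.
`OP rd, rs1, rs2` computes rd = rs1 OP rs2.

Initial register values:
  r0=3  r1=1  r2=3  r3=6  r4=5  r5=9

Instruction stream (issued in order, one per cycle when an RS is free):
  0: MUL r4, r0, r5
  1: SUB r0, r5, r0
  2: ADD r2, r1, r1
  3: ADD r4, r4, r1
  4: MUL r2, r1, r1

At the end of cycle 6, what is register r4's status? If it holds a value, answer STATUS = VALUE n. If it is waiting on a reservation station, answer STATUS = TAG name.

STATUS = TAG Add1

c1: issue MUL r4<-Mul1 | r0:3,r1:1,r2:3,r3:6,r4:Mul1,r5:9
c2: issue SUB r0<-Add1 | r0:Add1,r1:1,r2:3,r3:6,r4:Mul1,r5:9
c3: issue ADD r2<-Add2 | r0:Add1,r1:1,r2:Add2,r3:6,r4:Mul1,r5:9
c4: CDB Add1=6; issue ADD r4<-Add1 | r0:6,r1:1,r2:Add2,r3:6,r4:Add1,r5:9
c5: CDB Add2=2; issue MUL r2<-Mul2 | r0:6,r1:1,r2:Mul2,r3:6,r4:Add1,r5:9
c6: CDB Mul1=27 | r0:6,r1:1,r2:Mul2,r3:6,r4:Add1,r5:9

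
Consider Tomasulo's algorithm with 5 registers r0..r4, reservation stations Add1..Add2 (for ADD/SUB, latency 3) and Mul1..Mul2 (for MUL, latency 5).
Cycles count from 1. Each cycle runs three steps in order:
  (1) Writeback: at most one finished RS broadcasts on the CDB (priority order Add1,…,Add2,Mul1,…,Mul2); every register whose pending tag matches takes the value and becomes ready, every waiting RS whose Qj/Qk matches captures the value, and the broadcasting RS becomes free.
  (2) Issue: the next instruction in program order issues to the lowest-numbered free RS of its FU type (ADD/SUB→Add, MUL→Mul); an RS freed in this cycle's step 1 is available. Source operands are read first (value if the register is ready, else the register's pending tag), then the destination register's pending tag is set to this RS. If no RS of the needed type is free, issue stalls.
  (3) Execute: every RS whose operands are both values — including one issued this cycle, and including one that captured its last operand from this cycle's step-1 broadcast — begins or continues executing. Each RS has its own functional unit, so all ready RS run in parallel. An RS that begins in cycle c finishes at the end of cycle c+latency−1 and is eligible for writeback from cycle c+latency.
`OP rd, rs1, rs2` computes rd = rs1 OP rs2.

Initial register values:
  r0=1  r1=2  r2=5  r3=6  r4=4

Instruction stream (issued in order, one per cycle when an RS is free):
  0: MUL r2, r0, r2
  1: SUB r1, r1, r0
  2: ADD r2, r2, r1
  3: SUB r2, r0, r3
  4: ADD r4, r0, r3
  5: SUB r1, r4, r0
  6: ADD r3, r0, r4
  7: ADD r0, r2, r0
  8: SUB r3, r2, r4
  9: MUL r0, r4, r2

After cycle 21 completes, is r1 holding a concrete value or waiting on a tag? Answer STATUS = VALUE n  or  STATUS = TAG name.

cycle 1: issue MUL r2<-Mul1 // r0:1,r1:2,r2:Mul1,r3:6,r4:4
cycle 2: issue SUB r1<-Add1 // r0:1,r1:Add1,r2:Mul1,r3:6,r4:4
cycle 3: issue ADD r2<-Add2 // r0:1,r1:Add1,r2:Add2,r3:6,r4:4
cycle 4: stall // r0:1,r1:Add1,r2:Add2,r3:6,r4:4
cycle 5: CDB Add1=1; issue SUB r2<-Add1 // r0:1,r1:1,r2:Add1,r3:6,r4:4
cycle 6: CDB Mul1=5; stall // r0:1,r1:1,r2:Add1,r3:6,r4:4
cycle 7: stall // r0:1,r1:1,r2:Add1,r3:6,r4:4
cycle 8: CDB Add1=-5; issue ADD r4<-Add1 // r0:1,r1:1,r2:-5,r3:6,r4:Add1
cycle 9: CDB Add2=6; issue SUB r1<-Add2 // r0:1,r1:Add2,r2:-5,r3:6,r4:Add1
cycle 10: stall // r0:1,r1:Add2,r2:-5,r3:6,r4:Add1
cycle 11: CDB Add1=7; issue ADD r3<-Add1 // r0:1,r1:Add2,r2:-5,r3:Add1,r4:7
cycle 12: stall // r0:1,r1:Add2,r2:-5,r3:Add1,r4:7
cycle 13: stall // r0:1,r1:Add2,r2:-5,r3:Add1,r4:7
cycle 14: CDB Add1=8; issue ADD r0<-Add1 // r0:Add1,r1:Add2,r2:-5,r3:8,r4:7
cycle 15: CDB Add2=6; issue SUB r3<-Add2 // r0:Add1,r1:6,r2:-5,r3:Add2,r4:7
cycle 16: issue MUL r0<-Mul1 // r0:Mul1,r1:6,r2:-5,r3:Add2,r4:7
cycle 17: CDB Add1=-4 // r0:Mul1,r1:6,r2:-5,r3:Add2,r4:7
cycle 18: CDB Add2=-12 // r0:Mul1,r1:6,r2:-5,r3:-12,r4:7
cycle 19: - // r0:Mul1,r1:6,r2:-5,r3:-12,r4:7
cycle 20: - // r0:Mul1,r1:6,r2:-5,r3:-12,r4:7
cycle 21: CDB Mul1=-35 // r0:-35,r1:6,r2:-5,r3:-12,r4:7

STATUS = VALUE 6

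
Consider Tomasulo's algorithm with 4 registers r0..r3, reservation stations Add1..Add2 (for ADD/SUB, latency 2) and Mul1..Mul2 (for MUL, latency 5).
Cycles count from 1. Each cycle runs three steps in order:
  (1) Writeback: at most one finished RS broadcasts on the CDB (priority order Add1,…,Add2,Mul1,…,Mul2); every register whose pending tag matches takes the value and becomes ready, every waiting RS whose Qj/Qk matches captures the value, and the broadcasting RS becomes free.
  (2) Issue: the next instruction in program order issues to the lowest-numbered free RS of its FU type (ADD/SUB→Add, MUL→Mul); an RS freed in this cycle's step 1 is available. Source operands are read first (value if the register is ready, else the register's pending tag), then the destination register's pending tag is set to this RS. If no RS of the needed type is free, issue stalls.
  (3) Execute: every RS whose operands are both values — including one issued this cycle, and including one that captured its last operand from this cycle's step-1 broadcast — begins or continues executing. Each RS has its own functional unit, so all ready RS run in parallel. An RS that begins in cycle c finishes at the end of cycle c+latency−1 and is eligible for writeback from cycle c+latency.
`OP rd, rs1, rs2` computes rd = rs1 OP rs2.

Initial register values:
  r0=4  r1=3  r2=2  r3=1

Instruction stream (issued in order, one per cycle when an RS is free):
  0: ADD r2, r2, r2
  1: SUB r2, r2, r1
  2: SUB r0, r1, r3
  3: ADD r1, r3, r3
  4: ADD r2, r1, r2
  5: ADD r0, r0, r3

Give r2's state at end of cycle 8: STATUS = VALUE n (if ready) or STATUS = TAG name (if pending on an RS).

STATUS = TAG Add2

cycle 1: issue ADD r2<-Add1 // r0:4,r1:3,r2:Add1,r3:1
cycle 2: issue SUB r2<-Add2 // r0:4,r1:3,r2:Add2,r3:1
cycle 3: CDB Add1=4; issue SUB r0<-Add1 // r0:Add1,r1:3,r2:Add2,r3:1
cycle 4: stall // r0:Add1,r1:3,r2:Add2,r3:1
cycle 5: CDB Add1=2; issue ADD r1<-Add1 // r0:2,r1:Add1,r2:Add2,r3:1
cycle 6: CDB Add2=1; issue ADD r2<-Add2 // r0:2,r1:Add1,r2:Add2,r3:1
cycle 7: CDB Add1=2; issue ADD r0<-Add1 // r0:Add1,r1:2,r2:Add2,r3:1
cycle 8: - // r0:Add1,r1:2,r2:Add2,r3:1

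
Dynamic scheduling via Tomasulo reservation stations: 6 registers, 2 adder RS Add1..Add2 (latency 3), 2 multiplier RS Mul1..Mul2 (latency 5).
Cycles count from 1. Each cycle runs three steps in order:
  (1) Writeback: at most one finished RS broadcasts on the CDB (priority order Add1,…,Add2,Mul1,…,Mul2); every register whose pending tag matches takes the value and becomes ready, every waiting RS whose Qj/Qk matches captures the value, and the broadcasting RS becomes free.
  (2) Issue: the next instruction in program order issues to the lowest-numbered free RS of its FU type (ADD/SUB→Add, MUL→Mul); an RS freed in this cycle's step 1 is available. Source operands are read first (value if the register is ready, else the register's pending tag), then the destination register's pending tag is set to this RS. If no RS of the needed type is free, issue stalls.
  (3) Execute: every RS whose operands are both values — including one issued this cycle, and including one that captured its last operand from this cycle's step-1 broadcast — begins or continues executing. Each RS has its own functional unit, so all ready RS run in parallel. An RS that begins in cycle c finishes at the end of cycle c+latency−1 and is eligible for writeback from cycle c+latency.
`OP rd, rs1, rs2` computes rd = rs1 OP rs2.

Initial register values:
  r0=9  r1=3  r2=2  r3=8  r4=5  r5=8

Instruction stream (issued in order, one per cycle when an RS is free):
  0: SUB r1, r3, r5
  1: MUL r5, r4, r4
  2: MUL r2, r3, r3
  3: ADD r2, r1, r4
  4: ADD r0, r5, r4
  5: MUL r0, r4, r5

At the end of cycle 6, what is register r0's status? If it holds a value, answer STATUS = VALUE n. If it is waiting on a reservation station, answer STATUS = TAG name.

  c1: issue SUB r1<-Add1  regs: r0:9,r1:Add1,r2:2,r3:8,r4:5,r5:8
  c2: issue MUL r5<-Mul1  regs: r0:9,r1:Add1,r2:2,r3:8,r4:5,r5:Mul1
  c3: issue MUL r2<-Mul2  regs: r0:9,r1:Add1,r2:Mul2,r3:8,r4:5,r5:Mul1
  c4: CDB Add1=0; issue ADD r2<-Add1  regs: r0:9,r1:0,r2:Add1,r3:8,r4:5,r5:Mul1
  c5: issue ADD r0<-Add2  regs: r0:Add2,r1:0,r2:Add1,r3:8,r4:5,r5:Mul1
  c6: stall  regs: r0:Add2,r1:0,r2:Add1,r3:8,r4:5,r5:Mul1

STATUS = TAG Add2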